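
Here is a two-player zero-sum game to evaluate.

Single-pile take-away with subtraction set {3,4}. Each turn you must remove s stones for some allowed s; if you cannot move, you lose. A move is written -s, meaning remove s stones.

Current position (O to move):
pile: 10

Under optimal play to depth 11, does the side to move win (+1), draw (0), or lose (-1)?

ply 1, O at 10 | -3=+1→7*; -4=-1→6
ply 2, X at 7 | -3=-1→4*; -4=-1→3
ply 3, O at 4 | -3=+1→1*; -4=+1→0
ply 4: 1 is terminal -1 (X); from 10 depth 11

value(10, O) = +1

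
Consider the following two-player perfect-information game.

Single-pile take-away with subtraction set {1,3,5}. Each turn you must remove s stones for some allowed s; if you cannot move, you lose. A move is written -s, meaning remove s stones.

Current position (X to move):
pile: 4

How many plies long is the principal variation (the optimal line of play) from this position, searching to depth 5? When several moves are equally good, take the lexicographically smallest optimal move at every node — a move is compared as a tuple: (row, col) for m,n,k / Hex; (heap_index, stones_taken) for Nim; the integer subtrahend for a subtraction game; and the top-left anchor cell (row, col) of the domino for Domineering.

ply 1, X at 4 | -1=-1→3*; -3=-1→1
ply 2, O at 3 | -1=+1→2*; -3=+1→0
ply 3, X at 2 | -1=-1→1*
ply 4, O at 1 | -1=+1→0*
ply 5: 0 is terminal -1 (X); from 4 depth 5

PV length from [4]: 4 plies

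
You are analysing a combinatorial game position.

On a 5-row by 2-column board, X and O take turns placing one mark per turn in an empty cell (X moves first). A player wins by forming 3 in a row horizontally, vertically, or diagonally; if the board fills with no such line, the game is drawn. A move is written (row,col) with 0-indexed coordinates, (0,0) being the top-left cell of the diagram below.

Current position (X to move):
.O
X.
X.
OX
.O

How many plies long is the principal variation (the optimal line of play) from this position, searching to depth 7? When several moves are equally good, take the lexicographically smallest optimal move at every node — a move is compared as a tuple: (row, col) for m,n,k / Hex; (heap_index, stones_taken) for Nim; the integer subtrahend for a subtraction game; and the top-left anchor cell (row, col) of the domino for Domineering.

PV length from [.O/X./X./OX/.O]: 1 ply

ply 1, X at .O/X./X./OX/.O | (0,0)=+1→XO/X./X./OX/.O*; (1,1)=+1→.O/XX/X./OX/.O; (2,1)=+1→.O/X./XX/OX/.O; (4,0)=+0→.O/X./X./OX/XO
ply 2: XO/X./X./OX/.O is terminal -1 (O); from .O/X./X./OX/.O depth 7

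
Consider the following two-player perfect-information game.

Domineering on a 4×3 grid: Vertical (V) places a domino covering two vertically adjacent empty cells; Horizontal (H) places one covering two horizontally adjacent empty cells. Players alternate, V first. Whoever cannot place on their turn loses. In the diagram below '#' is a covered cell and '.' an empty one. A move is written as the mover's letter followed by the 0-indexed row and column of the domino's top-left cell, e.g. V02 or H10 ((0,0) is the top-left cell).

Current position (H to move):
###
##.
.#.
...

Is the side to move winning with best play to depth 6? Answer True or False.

H winning at [###/##./.#./...]: False

ply 1, H at ###/##./.#./... | H30=-1→###/##./.#./##.*; H31=-1→###/##./.#./.##
ply 2, V at ###/##./.#./##. | V12=+1→###/###/.##/##.*; V22=+1→###/##./.##/###
ply 3: ###/###/.##/##. is terminal -1 (H); from ###/##./.#./... depth 6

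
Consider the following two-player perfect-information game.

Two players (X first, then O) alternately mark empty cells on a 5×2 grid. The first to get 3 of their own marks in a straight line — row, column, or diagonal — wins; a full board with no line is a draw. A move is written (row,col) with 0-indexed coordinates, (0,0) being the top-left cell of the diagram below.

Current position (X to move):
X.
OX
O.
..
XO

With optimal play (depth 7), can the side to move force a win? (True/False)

p1 X@[X./OX/O./../XO]: (0,1)[XX/OX/O./../XO]-1 (2,1)[X./OX/OX/../XO]-1 (3,0)[X./OX/O./X./XO]+0* (3,1)[X./OX/O./.X/XO]-1
p2 O@[X./OX/O./X./XO]: (0,1)[XO/OX/O./X./XO]+0* (2,1)[X./OX/OO/X./XO]+0 (3,1)[X./OX/O./XO/XO]+0
p3 X@[XO/OX/O./X./XO]: (2,1)[XO/OX/OX/X./XO]+0* (3,1)[XO/OX/O./XX/XO]+0
p4 O@[XO/OX/OX/X./XO]: (3,1)[XO/OX/OX/XO/XO]+0*
p5 X@[XO/OX/OX/XO/XO] terminal +0; root [X./OX/O./../XO] d7

X winning at [X./OX/O./../XO]: False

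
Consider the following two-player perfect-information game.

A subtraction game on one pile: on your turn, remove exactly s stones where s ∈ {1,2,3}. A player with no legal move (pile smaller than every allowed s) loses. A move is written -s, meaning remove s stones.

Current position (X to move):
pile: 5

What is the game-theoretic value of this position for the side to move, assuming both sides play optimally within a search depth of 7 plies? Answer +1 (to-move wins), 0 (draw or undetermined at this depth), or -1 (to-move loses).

p1 X@[5]: -1[4]+1* -2[3]-1 -3[2]-1
p2 O@[4]: -1[3]-1* -2[2]-1 -3[1]-1
p3 X@[3]: -1[2]-1 -2[1]-1 -3[0]+1*
p4 O@[0] terminal -1; root [5] d7

value(5, X) = +1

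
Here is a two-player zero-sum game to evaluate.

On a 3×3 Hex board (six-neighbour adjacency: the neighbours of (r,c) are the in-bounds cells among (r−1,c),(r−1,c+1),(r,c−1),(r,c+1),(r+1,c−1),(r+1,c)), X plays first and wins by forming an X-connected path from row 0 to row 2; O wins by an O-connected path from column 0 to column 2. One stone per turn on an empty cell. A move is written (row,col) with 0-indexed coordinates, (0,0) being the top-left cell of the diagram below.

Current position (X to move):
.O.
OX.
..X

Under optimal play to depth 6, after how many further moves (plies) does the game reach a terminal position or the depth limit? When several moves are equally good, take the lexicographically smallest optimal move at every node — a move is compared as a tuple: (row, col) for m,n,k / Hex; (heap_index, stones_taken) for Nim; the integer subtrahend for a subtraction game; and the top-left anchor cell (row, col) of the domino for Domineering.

ply 1, X at .O./OX./..X | (0,0)=-1→XO./OX./..X; (0,2)=+1→.OX/OX./..X*; (1,2)=-1→.O./OXX/..X; (2,0)=-1→.O./OX./X.X; (2,1)=-1→.O./OX./.XX
ply 2, O at .OX/OX./..X | (0,0)=-1→OOX/OX./..X*; (1,2)=-1→.OX/OXO/..X; (2,0)=-1→.OX/OX./O.X; (2,1)=-1→.OX/OX./.OX
ply 3, X at OOX/OX./..X | (1,2)=+1→OOX/OXX/..X*; (2,0)=+1→OOX/OX./X.X; (2,1)=+1→OOX/OX./.XX
ply 4: OOX/OXX/..X is terminal -1 (O); from .O./OX./..X depth 6

PV length from [.O./OX./..X]: 3 plies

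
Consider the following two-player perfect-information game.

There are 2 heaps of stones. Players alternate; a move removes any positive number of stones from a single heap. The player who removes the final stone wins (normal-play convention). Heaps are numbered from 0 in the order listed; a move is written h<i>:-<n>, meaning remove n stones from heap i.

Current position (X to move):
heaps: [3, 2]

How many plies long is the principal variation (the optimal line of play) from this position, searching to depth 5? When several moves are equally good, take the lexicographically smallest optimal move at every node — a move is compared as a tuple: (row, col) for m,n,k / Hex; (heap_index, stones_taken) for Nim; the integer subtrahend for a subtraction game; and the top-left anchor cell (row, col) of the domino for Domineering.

ply 1, X at (3,2) | h0:-1=+1→(2,2)*; h0:-2=-1→(1,2); h0:-3=-1→(0,2); h1:-1=-1→(3,1); h1:-2=-1→(3,0)
ply 2, O at (2,2) | h0:-1=-1→(1,2)*; h0:-2=-1→(0,2); h1:-1=-1→(2,1); h1:-2=-1→(2,0)
ply 3, X at (1,2) | h0:-1=-1→(0,2); h1:-1=+1→(1,1)*; h1:-2=-1→(1,0)
ply 4, O at (1,1) | h0:-1=-1→(0,1)*; h1:-1=-1→(1,0)
ply 5, X at (0,1) | h1:-1=+1→(0,0)*
ply 6: (0,0) is terminal -1 (O); from (3,2) depth 5

PV length from [(3,2)]: 5 plies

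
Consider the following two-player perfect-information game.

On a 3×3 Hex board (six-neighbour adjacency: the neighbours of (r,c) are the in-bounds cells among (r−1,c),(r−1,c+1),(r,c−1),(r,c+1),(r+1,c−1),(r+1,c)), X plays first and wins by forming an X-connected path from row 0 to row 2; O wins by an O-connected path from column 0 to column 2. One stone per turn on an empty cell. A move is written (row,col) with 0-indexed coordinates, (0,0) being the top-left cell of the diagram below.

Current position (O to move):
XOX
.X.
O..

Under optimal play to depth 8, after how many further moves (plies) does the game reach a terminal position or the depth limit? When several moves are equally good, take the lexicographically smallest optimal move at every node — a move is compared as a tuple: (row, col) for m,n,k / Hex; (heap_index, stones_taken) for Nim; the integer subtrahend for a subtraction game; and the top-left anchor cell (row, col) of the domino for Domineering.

PV length from [XOX/.X./O..]: 3 plies

[XOX/.X./O..] O move#1: (1,0):-1/XOX/OX./O.., (1,2):-1/XOX/.XO/O.., (2,1):+1/XOX/.X./OO.*, (2,2):-1/XOX/.X./O.O
[XOX/.X./OO.] X move#2: (1,0):-1/XOX/XX./OO.*, (1,2):-1/XOX/.XX/OO., (2,2):-1/XOX/.X./OOX
[XOX/XX./OO.] O move#3: (1,2):+1/XOX/XXO/OO.*, (2,2):+1/XOX/XX./OOO
[XOX/XXO/OO.] end (terminal -1, X#4); searched XOX/.X./O.. to 8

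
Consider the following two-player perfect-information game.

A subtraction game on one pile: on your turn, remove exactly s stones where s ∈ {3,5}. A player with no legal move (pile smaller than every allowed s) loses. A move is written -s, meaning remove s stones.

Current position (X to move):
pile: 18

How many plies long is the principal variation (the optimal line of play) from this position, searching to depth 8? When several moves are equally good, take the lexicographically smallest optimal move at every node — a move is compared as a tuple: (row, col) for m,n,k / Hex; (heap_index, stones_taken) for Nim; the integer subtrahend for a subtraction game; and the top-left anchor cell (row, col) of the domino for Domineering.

PV length from [18]: 4 plies

[18] X move#1: -3:-1/15*, -5:-1/13
[15] O move#2: -3:-1/12, -5:+1/10*
[10] X move#3: -3:-1/7*, -5:-1/5
[7] O move#4: -3:-1/4, -5:+1/2*
[2] end (terminal -1, X#5); searched 18 to 8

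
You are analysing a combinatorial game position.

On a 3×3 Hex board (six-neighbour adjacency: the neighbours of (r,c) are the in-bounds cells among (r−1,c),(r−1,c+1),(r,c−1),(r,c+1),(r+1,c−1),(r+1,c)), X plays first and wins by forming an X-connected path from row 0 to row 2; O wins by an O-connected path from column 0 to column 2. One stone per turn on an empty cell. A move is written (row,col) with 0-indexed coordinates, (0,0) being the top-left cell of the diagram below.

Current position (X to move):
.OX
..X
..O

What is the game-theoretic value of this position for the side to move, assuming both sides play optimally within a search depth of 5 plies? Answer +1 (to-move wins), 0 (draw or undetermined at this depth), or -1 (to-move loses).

value(.OX/..X/..O, X) = +1

p1 X@[.OX/..X/..O]: (0,0)[XOX/..X/..O]+1* (1,0)[.OX/X.X/..O]+1 (1,1)[.OX/.XX/..O]+1 (2,0)[.OX/..X/X.O]+1 (2,1)[.OX/..X/.XO]+1
p2 O@[XOX/..X/..O]: (1,0)[XOX/O.X/..O]-1* (1,1)[XOX/.OX/..O]-1 (2,0)[XOX/..X/O.O]-1 (2,1)[XOX/..X/.OO]-1
p3 X@[XOX/O.X/..O]: (1,1)[XOX/OXX/..O]+1* (2,0)[XOX/O.X/X.O]+1 (2,1)[XOX/O.X/.XO]+1
p4 O@[XOX/OXX/..O]: (2,0)[XOX/OXX/O.O]-1* (2,1)[XOX/OXX/.OO]-1
p5 X@[XOX/OXX/O.O]: (2,1)[XOX/OXX/OXO]+1*
p6 O@[XOX/OXX/OXO] terminal -1; root [.OX/..X/..O] d5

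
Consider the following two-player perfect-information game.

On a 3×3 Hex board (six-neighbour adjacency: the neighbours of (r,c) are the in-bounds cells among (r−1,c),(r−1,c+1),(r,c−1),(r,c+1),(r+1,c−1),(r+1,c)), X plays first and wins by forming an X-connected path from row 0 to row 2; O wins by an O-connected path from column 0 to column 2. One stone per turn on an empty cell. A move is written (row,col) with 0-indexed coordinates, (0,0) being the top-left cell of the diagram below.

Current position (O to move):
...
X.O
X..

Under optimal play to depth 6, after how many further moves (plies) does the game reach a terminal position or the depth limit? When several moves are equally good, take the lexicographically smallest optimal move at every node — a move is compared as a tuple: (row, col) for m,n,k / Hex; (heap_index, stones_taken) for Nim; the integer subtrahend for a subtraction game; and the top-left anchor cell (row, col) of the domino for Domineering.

p1 O@[.../X.O/X..]: (0,0)[O../X.O/X..]-1* (0,1)[.O./X.O/X..]-1 (0,2)[..O/X.O/X..]-1 (1,1)[.../XOO/X..]-1 (2,1)[.../X.O/XO.]-1 (2,2)[.../X.O/X.O]-1
p2 X@[O../X.O/X..]: (0,1)[OX./X.O/X..]+1* (0,2)[O.X/X.O/X..]+1 (1,1)[O../XXO/X..]+1 (2,1)[O../X.O/XX.]-1 (2,2)[O../X.O/X.X]-1
p3 O@[OX./X.O/X..] terminal -1; root [.../X.O/X..] d6

PV length from [.../X.O/X..]: 2 plies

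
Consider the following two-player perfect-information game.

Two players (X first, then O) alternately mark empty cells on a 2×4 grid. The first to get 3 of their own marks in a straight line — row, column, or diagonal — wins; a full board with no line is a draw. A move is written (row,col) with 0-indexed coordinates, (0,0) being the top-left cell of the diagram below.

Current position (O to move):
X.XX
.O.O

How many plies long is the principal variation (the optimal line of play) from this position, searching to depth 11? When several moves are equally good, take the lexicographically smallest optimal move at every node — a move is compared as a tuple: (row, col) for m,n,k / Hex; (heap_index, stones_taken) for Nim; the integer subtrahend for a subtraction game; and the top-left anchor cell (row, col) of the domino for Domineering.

[X.XX/.O.O] O move#1: (0,1):+0/XOXX/.O.O, (1,0):-1/X.XX/OO.O, (1,2):+1/X.XX/.OOO*
[X.XX/.OOO] end (terminal -1, X#2); searched X.XX/.O.O to 11

PV length from [X.XX/.O.O]: 1 ply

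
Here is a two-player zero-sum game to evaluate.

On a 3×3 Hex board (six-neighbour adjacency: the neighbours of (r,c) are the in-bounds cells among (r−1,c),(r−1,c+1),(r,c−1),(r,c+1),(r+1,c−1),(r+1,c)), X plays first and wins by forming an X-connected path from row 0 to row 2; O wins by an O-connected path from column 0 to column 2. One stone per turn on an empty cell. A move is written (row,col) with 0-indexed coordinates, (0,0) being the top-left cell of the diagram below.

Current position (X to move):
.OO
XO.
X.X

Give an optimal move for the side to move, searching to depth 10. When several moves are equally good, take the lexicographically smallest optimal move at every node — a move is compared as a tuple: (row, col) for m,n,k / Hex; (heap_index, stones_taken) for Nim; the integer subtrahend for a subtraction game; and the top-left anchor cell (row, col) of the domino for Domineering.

p1 X@[.OO/XO./X.X]: (0,0)[XOO/XO./X.X]+1* (1,2)[.OO/XOX/X.X]-1 (2,1)[.OO/XO./XXX]-1
p2 O@[XOO/XO./X.X] terminal -1; root [.OO/XO./X.X] d10

X's best at [.OO/XO./X.X]: (0,0)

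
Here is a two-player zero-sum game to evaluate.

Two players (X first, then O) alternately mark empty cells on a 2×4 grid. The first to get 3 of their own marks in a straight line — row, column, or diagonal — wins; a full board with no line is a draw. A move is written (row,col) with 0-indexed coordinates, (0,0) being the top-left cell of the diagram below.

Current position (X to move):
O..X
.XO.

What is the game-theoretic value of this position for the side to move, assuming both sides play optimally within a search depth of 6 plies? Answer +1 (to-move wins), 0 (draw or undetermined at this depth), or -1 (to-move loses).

[O..X/.XO.] X move#1: (0,1):+0/OX.X/.XO.*, (0,2):+0/O.XX/.XO., (1,0):+0/O..X/XXO., (1,3):+0/O..X/.XOX
[OX.X/.XO.] O move#2: (0,2):+0/OXOX/.XO.*, (1,0):-1/OX.X/OXO., (1,3):-1/OX.X/.XOO
[OXOX/.XO.] X move#3: (1,0):+0/OXOX/XXO.*, (1,3):+0/OXOX/.XOX
[OXOX/XXO.] O move#4: (1,3):+0/OXOX/XXOO*
[OXOX/XXOO] end (terminal +0, X#5); searched O..X/.XO. to 6

value(O..X/.XO., X) = 0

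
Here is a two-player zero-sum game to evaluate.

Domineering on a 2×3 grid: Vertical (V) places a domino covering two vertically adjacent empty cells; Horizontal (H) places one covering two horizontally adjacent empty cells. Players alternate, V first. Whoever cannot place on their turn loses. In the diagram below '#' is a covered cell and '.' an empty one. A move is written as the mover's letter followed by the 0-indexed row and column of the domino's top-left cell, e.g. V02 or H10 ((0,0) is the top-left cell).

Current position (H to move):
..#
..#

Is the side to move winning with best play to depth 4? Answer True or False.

H winning at [..#/..#]: True

ply 1, H at ..#/..# | H00=+1→###/..#*; H10=+1→..#/###
ply 2: ###/..# is terminal -1 (V); from ..#/..# depth 4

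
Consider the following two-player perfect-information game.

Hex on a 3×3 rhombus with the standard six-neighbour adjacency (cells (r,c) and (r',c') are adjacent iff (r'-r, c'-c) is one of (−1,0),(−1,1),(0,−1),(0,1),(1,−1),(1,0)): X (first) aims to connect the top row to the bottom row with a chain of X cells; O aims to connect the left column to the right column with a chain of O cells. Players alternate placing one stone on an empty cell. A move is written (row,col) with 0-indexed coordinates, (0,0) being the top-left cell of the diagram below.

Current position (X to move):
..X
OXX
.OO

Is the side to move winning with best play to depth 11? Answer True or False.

X winning at [..X/OXX/.OO]: True

p1 X@[..X/OXX/.OO]: (0,0)[X.X/OXX/.OO]-1 (0,1)[.XX/OXX/.OO]-1 (2,0)[..X/OXX/XOO]+1*
p2 O@[..X/OXX/XOO] terminal -1; root [..X/OXX/.OO] d11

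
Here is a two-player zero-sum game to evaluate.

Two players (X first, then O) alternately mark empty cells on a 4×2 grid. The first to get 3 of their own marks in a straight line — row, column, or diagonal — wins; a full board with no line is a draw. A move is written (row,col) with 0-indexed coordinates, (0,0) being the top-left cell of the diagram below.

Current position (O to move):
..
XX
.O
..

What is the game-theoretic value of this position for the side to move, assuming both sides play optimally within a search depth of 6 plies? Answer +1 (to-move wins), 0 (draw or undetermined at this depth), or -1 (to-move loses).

[../XX/.O/..] O move#1: (0,0):+0/O./XX/.O/..*, (0,1):-1/.O/XX/.O/.., (2,0):+0/../XX/OO/.., (3,0):+0/../XX/.O/O., (3,1):-1/../XX/.O/.O
[O./XX/.O/..] X move#2: (0,1):+0/OX/XX/.O/..*, (2,0):+0/O./XX/XO/.., (3,0):+0/O./XX/.O/X., (3,1):+0/O./XX/.O/.X
[OX/XX/.O/..] O move#3: (2,0):+0/OX/XX/OO/..*, (3,0):+0/OX/XX/.O/O., (3,1):+0/OX/XX/.O/.O
[OX/XX/OO/..] X move#4: (3,0):+0/OX/XX/OO/X.*, (3,1):+0/OX/XX/OO/.X
[OX/XX/OO/X.] O move#5: (3,1):+0/OX/XX/OO/XO*
[OX/XX/OO/XO] end (terminal +0, X#6); searched ../XX/.O/.. to 6

value(../XX/.O/.., O) = 0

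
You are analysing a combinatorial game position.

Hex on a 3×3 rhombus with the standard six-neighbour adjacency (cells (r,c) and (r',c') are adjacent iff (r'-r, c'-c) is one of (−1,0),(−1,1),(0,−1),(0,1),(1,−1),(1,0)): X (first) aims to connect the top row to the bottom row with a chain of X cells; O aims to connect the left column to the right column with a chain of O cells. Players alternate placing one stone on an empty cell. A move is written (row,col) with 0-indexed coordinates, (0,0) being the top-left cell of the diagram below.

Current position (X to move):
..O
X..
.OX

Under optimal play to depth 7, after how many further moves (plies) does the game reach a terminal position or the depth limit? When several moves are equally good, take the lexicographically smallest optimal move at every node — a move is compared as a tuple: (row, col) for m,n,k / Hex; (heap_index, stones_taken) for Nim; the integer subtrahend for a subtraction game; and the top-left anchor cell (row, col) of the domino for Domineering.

PV length from [..O/X../.OX]: 5 plies

[..O/X../.OX] X move#1: (0,0):-1/X.O/X../.OX, (0,1):-1/.XO/X../.OX, (1,1):+1/..O/XX./.OX*, (1,2):+1/..O/X.X/.OX, (2,0):+1/..O/X../XOX
[..O/XX./.OX] O move#2: (0,0):-1/O.O/XX./.OX*, (0,1):-1/.OO/XX./.OX, (1,2):-1/..O/XXO/.OX, (2,0):-1/..O/XX./OOX
[O.O/XX./.OX] X move#3: (0,1):+1/OXO/XX./.OX*, (1,2):-1/O.O/XXX/.OX, (2,0):-1/O.O/XX./XOX
[OXO/XX./.OX] O move#4: (1,2):-1/OXO/XXO/.OX*, (2,0):-1/OXO/XX./OOX
[OXO/XXO/.OX] X move#5: (2,0):+1/OXO/XXO/XOX*
[OXO/XXO/XOX] end (terminal -1, O#6); searched ..O/X../.OX to 7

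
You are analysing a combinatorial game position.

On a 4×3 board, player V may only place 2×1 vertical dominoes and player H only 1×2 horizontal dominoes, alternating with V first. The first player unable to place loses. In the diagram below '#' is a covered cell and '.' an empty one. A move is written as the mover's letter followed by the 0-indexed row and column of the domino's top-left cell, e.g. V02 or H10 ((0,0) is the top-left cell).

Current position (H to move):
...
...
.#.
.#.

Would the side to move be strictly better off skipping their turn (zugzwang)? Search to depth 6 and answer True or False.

[.../.../.#./.#.] H move#1: H00:-1/##./.../.#./.#.*, H01:-1/.##/.../.#./.#., H10:-1/.../##./.#./.#., H11:-1/.../.##/.#./.#.
[##./.../.#./.#.] V move#2: V02:+1/###/..#/.#./.#.*, V10:+1/##./#../##./.#., V12:+1/##./..#/.##/.#., V20:+1/##./.../##./##., V22:+1/##./.../.##/.##
[###/..#/.#./.#.] H move#3: H10:-1/###/###/.#./.#.*
[###/###/.#./.#.] V move#4: V20:+1/###/###/##./##.*, V22:+1/###/###/.##/.##
[###/###/##./##.] end (terminal -1, H#5); searched .../.../.#./.#. to 6
pass branch (V moves first from the same position):
  | [.../.../.#./.#.] V move#1: V00:+1/#../#../.#./.#.*, V01:+1/.#./.#./.#./.#., V02:+1/..#/..#/.#./.#., V10:-1/.../#../##./.#., V12:-1/.../..#/.##/.#., V20:+1/.../.../##./##., V22:+1/.../.../.##/.##
  | [#../#../.#./.#.] H move#2: H01:-1/###/#../.#./.#.*, H11:-1/#../###/.#./.#.
  | [###/#../.#./.#.] V move#3: V12:+1/###/#.#/.##/.#.*, V20:+1/###/#../##./##., V22:+1/###/#../.##/.##
  | [###/#.#/.##/.#.] end (terminal -1, H#4); searched .../.../.#./.#. to 6
H moving scores -1; H passing scores -1

zugzwang(.../.../.#./.#., H) = False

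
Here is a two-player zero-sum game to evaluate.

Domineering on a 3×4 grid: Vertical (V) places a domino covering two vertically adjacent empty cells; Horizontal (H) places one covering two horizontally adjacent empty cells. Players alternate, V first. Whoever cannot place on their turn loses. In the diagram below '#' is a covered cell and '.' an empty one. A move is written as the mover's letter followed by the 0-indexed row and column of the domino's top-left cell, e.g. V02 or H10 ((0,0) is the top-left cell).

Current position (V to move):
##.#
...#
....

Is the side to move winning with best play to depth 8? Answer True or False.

[##.#/...#/....] V move#1: V02:-1/####/..##/...., V10:-1/##.#/#..#/#..., V11:+1/##.#/.#.#/.#..*, V12:-1/##.#/..##/..#.
[##.#/.#.#/.#..] H move#2: H22:-1/##.#/.#.#/.###*
[##.#/.#.#/.###] V move#3: V02:+1/####/.###/.###*, V10:+1/##.#/##.#/####
[####/.###/.###] end (terminal -1, H#4); searched ##.#/...#/.... to 8

V winning at [##.#/...#/....]: True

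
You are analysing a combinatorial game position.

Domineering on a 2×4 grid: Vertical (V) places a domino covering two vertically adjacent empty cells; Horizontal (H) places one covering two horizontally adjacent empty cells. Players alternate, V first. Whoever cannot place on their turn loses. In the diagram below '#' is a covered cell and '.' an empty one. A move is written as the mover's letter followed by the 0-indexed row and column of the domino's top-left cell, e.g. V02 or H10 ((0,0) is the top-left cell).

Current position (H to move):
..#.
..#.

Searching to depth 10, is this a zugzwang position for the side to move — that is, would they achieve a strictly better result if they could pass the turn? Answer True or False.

[..#./..#.] H move#1: H00:+1/###./..#.*, H10:+1/..#./###.
[###./..#.] V move#2: V03:-1/####/..##*
[####/..##] H move#3: H10:+1/####/####*
[####/####] end (terminal -1, V#4); searched ..#./..#. to 10
if H skipped the turn, V would face:
~ [..#./..#.] V move#1: V00:+1/#.#./#.#.*, V01:+1/.##./.##., V03:-1/..##/..##
~ [#.#./#.#.] end (terminal -1, H#2); searched ..#./..#. to 10
compare (H): move=+1 vs pass=-1

zugzwang(..#./..#., H) = False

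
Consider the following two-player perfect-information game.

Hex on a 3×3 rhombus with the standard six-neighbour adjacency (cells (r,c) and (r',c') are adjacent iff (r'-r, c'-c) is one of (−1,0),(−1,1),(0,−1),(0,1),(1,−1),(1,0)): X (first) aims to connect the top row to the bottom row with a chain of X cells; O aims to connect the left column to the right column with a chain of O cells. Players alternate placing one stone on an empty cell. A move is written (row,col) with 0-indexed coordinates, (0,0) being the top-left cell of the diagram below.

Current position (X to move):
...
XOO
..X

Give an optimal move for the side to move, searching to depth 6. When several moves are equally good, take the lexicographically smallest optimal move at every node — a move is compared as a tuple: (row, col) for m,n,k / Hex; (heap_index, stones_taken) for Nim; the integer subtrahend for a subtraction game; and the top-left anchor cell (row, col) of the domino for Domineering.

p1 X@[.../XOO/..X]: (0,0)[X../XOO/..X]-1 (0,1)[.X./XOO/..X]-1 (0,2)[..X/XOO/..X]-1 (2,0)[.../XOO/X.X]+1* (2,1)[.../XOO/.XX]-1
p2 O@[.../XOO/X.X]: (0,0)[O../XOO/X.X]-1* (0,1)[.O./XOO/X.X]-1 (0,2)[..O/XOO/X.X]-1 (2,1)[.../XOO/XOX]-1
p3 X@[O../XOO/X.X]: (0,1)[OX./XOO/X.X]+1* (0,2)[O.X/XOO/X.X]-1 (2,1)[O../XOO/XXX]-1
p4 O@[OX./XOO/X.X] terminal -1; root [.../XOO/..X] d6

X's best at [.../XOO/..X]: (2,0)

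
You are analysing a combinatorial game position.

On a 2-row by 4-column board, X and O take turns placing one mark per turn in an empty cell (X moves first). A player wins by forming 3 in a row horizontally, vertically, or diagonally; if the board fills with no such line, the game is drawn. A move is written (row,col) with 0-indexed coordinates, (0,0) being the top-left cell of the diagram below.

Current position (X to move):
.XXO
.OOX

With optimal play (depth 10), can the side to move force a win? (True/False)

p1 X@[.XXO/.OOX]: (0,0)[XXXO/.OOX]+1* (1,0)[.XXO/XOOX]+0
p2 O@[XXXO/.OOX] terminal -1; root [.XXO/.OOX] d10

X winning at [.XXO/.OOX]: True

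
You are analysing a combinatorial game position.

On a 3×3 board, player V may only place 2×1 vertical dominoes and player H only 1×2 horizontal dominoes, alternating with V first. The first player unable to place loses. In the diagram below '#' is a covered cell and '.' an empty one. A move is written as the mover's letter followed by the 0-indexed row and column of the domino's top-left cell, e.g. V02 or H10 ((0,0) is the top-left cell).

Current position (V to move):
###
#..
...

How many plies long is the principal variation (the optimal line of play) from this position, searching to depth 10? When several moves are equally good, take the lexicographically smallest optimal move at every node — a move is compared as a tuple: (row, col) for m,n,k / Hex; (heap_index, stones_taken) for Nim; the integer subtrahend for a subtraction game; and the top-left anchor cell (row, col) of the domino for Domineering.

[###/#../...] V move#1: V11:+1/###/##./.#.*, V12:-1/###/#.#/..#
[###/##./.#.] end (terminal -1, H#2); searched ###/#../... to 10

PV length from [###/#../...]: 1 ply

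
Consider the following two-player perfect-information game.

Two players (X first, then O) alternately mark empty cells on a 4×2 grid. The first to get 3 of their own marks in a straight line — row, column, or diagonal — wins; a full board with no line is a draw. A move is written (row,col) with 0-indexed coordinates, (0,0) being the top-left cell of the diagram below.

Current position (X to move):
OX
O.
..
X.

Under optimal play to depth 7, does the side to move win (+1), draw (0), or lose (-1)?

[OX/O./../X.] X move#1: (1,1):-1/OX/OX/../X., (2,0):+0/OX/O./X./X.*, (2,1):-1/OX/O./.X/X., (3,1):-1/OX/O./../XX
[OX/O./X./X.] O move#2: (1,1):+0/OX/OO/X./X.*, (2,1):+0/OX/O./XO/X., (3,1):+0/OX/O./X./XO
[OX/OO/X./X.] X move#3: (2,1):+0/OX/OO/XX/X.*, (3,1):+0/OX/OO/X./XX
[OX/OO/XX/X.] O move#4: (3,1):+0/OX/OO/XX/XO*
[OX/OO/XX/XO] end (terminal +0, X#5); searched OX/O./../X. to 7

value(OX/O./../X., X) = 0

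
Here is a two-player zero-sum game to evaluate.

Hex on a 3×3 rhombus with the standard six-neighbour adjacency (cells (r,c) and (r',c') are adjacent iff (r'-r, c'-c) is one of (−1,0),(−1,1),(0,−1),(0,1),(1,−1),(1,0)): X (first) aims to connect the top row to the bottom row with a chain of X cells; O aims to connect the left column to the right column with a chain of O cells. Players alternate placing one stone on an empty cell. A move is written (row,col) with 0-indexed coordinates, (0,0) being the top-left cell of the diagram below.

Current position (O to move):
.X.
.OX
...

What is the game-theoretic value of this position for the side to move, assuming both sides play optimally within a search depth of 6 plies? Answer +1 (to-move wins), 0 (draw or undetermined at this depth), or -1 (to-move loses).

value(.X./.OX/..., O) = +1

ply 1, O at .X./.OX/... | (0,0)=-1→OX./.OX/...; (0,2)=+1→.XO/.OX/...*; (1,0)=-1→.X./OOX/...; (2,0)=-1→.X./.OX/O..; (2,1)=+1→.X./.OX/.O.; (2,2)=+1→.X./.OX/..O
ply 2, X at .XO/.OX/... | (0,0)=-1→XXO/.OX/...*; (1,0)=-1→.XO/XOX/...; (2,0)=-1→.XO/.OX/X..; (2,1)=-1→.XO/.OX/.X.; (2,2)=-1→.XO/.OX/..X
ply 3, O at XXO/.OX/... | (1,0)=+1→XXO/OOX/...*; (2,0)=+1→XXO/.OX/O..; (2,1)=+1→XXO/.OX/.O.; (2,2)=+1→XXO/.OX/..O
ply 4: XXO/OOX/... is terminal -1 (X); from .X./.OX/... depth 6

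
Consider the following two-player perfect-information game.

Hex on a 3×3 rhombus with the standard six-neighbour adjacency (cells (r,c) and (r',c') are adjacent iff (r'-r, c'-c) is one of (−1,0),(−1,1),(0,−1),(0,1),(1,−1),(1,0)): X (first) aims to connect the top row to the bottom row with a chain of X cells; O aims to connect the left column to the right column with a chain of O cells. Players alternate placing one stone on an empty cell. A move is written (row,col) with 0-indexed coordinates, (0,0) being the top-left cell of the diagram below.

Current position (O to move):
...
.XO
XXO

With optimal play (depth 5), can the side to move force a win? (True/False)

p1 O@[.../.XO/XXO]: (0,0)[O../.XO/XXO]-1* (0,1)[.O./.XO/XXO]-1 (0,2)[..O/.XO/XXO]-1 (1,0)[.../OXO/XXO]-1
p2 X@[O../.XO/XXO]: (0,1)[OX./.XO/XXO]+1* (0,2)[O.X/.XO/XXO]+1 (1,0)[O../XXO/XXO]+1
p3 O@[OX./.XO/XXO] terminal -1; root [.../.XO/XXO] d5

O winning at [.../.XO/XXO]: False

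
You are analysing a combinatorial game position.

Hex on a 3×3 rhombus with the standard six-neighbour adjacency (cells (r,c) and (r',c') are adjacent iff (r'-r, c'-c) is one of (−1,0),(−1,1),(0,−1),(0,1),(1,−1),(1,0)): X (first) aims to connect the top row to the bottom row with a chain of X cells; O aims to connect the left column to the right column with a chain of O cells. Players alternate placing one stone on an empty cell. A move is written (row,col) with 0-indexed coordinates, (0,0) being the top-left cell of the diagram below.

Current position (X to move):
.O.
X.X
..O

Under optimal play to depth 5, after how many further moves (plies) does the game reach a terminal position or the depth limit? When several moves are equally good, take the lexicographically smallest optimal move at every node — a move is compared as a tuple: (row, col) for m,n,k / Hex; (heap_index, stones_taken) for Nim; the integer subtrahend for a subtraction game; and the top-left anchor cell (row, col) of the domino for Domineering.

PV length from [.O./X.X/..O]: 5 plies

p1 X@[.O./X.X/..O]: (0,0)[XO./X.X/..O]+1* (0,2)[.OX/X.X/..O]+1 (1,1)[.O./XXX/..O]+1 (2,0)[.O./X.X/X.O]+1 (2,1)[.O./X.X/.XO]+1
p2 O@[XO./X.X/..O]: (0,2)[XOO/X.X/..O]-1* (1,1)[XO./XOX/..O]-1 (2,0)[XO./X.X/O.O]-1 (2,1)[XO./X.X/.OO]-1
p3 X@[XOO/X.X/..O]: (1,1)[XOO/XXX/..O]+1* (2,0)[XOO/X.X/X.O]+1 (2,1)[XOO/X.X/.XO]+1
p4 O@[XOO/XXX/..O]: (2,0)[XOO/XXX/O.O]-1* (2,1)[XOO/XXX/.OO]-1
p5 X@[XOO/XXX/O.O]: (2,1)[XOO/XXX/OXO]+1*
p6 O@[XOO/XXX/OXO] terminal -1; root [.O./X.X/..O] d5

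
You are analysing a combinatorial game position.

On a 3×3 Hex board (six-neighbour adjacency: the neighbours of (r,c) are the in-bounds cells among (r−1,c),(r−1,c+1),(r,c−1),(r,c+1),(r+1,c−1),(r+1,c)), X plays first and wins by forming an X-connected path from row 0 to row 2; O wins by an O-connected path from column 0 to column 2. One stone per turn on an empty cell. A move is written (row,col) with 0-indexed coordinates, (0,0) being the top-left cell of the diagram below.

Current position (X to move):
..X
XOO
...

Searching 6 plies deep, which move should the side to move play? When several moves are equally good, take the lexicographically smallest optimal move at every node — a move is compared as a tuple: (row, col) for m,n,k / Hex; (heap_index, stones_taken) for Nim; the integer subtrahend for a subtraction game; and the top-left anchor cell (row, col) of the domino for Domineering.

X's best at [..X/XOO/...]: (2,0)

p1 X@[..X/XOO/...]: (0,0)[X.X/XOO/...]-1 (0,1)[.XX/XOO/...]-1 (2,0)[..X/XOO/X..]+1* (2,1)[..X/XOO/.X.]-1 (2,2)[..X/XOO/..X]-1
p2 O@[..X/XOO/X..]: (0,0)[O.X/XOO/X..]-1* (0,1)[.OX/XOO/X..]-1 (2,1)[..X/XOO/XO.]-1 (2,2)[..X/XOO/X.O]-1
p3 X@[O.X/XOO/X..]: (0,1)[OXX/XOO/X..]+1* (2,1)[O.X/XOO/XX.]-1 (2,2)[O.X/XOO/X.X]-1
p4 O@[OXX/XOO/X..] terminal -1; root [..X/XOO/...] d6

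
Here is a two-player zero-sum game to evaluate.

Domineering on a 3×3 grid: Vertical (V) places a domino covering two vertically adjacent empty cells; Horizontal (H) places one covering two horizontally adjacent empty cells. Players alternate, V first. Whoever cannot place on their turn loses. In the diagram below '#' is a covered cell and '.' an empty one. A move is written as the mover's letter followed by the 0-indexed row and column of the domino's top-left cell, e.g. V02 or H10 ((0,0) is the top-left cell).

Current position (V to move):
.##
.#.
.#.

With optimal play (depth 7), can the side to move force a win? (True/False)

[.##/.#./.#.] V move#1: V00:+1/###/##./.#.*, V10:+1/.##/##./##., V12:+1/.##/.##/.##
[###/##./.#.] end (terminal -1, H#2); searched .##/.#./.#. to 7

V winning at [.##/.#./.#.]: True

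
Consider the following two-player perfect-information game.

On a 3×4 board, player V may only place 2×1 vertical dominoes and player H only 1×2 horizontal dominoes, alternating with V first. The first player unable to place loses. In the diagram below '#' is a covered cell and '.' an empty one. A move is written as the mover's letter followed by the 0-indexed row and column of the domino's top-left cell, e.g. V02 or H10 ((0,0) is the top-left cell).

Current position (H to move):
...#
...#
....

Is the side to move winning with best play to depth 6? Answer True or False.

H winning at [...#/...#/....]: True

[...#/...#/....] H move#1: H00:-1/##.#/...#/...., H01:-1/.###/...#/...., H10:+1/...#/##.#/....*, H11:+1/...#/.###/...., H20:-1/...#/...#/##.., H21:-1/...#/...#/.##., H22:-1/...#/...#/..##
[...#/##.#/....] V move#2: V02:-1/..##/####/....*, V12:-1/...#/####/..#.
[..##/####/....] H move#3: H00:+1/####/####/....*, H20:+1/..##/####/##.., H21:+1/..##/####/.##., H22:+1/..##/####/..##
[####/####/....] end (terminal -1, V#4); searched ...#/...#/.... to 6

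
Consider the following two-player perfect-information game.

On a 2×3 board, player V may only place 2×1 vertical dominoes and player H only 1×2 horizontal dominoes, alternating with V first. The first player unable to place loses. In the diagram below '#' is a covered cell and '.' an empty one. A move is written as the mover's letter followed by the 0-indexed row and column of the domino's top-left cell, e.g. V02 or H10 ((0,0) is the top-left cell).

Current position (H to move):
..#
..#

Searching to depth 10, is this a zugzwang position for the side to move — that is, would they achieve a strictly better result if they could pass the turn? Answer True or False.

[..#/..#] H move#1: H00:+1/###/..#*, H10:+1/..#/###
[###/..#] end (terminal -1, V#2); searched ..#/..# to 10
pass branch (V moves first from the same position):
  | [..#/..#] V move#1: V00:+1/#.#/#.#*, V01:+1/.##/.##
  | [#.#/#.#] end (terminal -1, H#2); searched ..#/..# to 10
H moving scores +1; H passing scores -1

zugzwang(..#/..#, H) = False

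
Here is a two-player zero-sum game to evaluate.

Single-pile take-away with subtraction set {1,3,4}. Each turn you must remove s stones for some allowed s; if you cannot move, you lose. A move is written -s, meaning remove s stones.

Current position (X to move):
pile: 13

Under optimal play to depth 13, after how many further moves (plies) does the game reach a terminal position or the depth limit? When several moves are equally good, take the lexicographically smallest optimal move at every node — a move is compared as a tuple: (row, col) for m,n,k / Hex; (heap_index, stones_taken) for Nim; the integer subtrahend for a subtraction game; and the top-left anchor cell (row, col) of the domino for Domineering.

PV length from [13]: 7 plies

p1 X@[13]: -1[12]-1 -3[10]-1 -4[9]+1*
p2 O@[9]: -1[8]-1* -3[6]-1 -4[5]-1
p3 X@[8]: -1[7]+1* -3[5]-1 -4[4]-1
p4 O@[7]: -1[6]-1* -3[4]-1 -4[3]-1
p5 X@[6]: -1[5]-1 -3[3]-1 -4[2]+1*
p6 O@[2]: -1[1]-1*
p7 X@[1]: -1[0]+1*
p8 O@[0] terminal -1; root [13] d13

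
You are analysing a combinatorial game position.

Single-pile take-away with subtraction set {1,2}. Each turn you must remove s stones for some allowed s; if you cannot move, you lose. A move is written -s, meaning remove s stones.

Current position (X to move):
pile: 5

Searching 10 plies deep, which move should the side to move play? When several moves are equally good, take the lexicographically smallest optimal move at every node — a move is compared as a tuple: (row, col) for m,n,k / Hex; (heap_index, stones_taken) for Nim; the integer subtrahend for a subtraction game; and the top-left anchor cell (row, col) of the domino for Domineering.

[5] X move#1: -1:-1/4, -2:+1/3*
[3] O move#2: -1:-1/2*, -2:-1/1
[2] X move#3: -1:-1/1, -2:+1/0*
[0] end (terminal -1, O#4); searched 5 to 10

X's best at [5]: -2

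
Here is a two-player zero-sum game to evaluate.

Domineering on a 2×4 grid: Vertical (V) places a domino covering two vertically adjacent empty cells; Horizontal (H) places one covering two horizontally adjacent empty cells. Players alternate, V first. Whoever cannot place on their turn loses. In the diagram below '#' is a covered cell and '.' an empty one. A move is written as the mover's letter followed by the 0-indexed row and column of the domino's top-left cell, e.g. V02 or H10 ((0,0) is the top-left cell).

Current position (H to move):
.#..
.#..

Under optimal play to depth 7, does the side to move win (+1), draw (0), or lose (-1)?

value(.#../.#.., H) = +1

p1 H@[.#../.#..]: H02[.###/.#..]+1* H12[.#../.###]+1
p2 V@[.###/.#..]: V00[####/##..]-1*
p3 H@[####/##..]: H12[####/####]+1*
p4 V@[####/####] terminal -1; root [.#../.#..] d7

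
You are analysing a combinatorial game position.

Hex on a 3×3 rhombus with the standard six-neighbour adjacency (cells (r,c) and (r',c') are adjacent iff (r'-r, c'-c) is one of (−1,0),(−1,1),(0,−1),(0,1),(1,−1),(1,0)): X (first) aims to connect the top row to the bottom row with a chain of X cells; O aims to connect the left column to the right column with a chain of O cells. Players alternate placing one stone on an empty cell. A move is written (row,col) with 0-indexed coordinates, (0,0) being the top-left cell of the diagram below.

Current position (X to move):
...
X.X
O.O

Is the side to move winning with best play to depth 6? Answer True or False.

ply 1, X at .../X.X/O.O | (0,0)=-1→X../X.X/O.O; (0,1)=-1→.X./X.X/O.O; (0,2)=-1→..X/X.X/O.O; (1,1)=-1→.../XXX/O.O; (2,1)=+1→.../X.X/OXO*
ply 2, O at .../X.X/OXO | (0,0)=-1→O../X.X/OXO*; (0,1)=-1→.O./X.X/OXO; (0,2)=-1→..O/X.X/OXO; (1,1)=-1→.../XOX/OXO
ply 3, X at O../X.X/OXO | (0,1)=+1→OX./X.X/OXO*; (0,2)=+1→O.X/X.X/OXO; (1,1)=+1→O../XXX/OXO
ply 4, O at OX./X.X/OXO | (0,2)=-1→OXO/X.X/OXO*; (1,1)=-1→OX./XOX/OXO
ply 5, X at OXO/X.X/OXO | (1,1)=+1→OXO/XXX/OXO*
ply 6: OXO/XXX/OXO is terminal -1 (O); from .../X.X/O.O depth 6

X winning at [.../X.X/O.O]: True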